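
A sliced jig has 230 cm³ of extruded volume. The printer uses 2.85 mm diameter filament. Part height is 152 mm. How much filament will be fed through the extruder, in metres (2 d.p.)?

Filament cross-section = π × (2.85/2)² = 6.3794 mm².
L = 230000 mm³ / 6.3794 mm² = 36053.55 mm, i.e. 36.05 m.

36.05 m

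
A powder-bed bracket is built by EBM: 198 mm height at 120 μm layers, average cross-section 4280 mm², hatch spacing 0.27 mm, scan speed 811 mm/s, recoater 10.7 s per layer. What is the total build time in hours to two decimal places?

13.86 hours

Number of layers: 198 / 0.12 → 1650 (rounded up).
Per-layer scan distance = 4280 / 0.27, so 15851.9 mm.
Beam time per layer = 15851.9 / 811, so 19.5461 s.
Layer cycle: 19.5461 + 10.7 → 30.2461 s.
Build time = 1650 × 30.2461 = 49906.065 s = 13.86 hours.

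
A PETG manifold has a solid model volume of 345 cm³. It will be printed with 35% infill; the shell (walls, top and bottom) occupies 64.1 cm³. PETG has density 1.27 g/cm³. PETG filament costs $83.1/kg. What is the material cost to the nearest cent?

Infill region: 345 − 64.1 → 280.9 cm³.
Deposited infill = 0.35 × 280.9 = 98.315 cm³.
Deposited volume = 64.1 + 98.315 = 162.415 cm³.
Mass: 162.415 × 1.27 → 206.26705 g.
Cost = 206.26705 g / 1000 × $83.1/kg = $17.14.

$17.14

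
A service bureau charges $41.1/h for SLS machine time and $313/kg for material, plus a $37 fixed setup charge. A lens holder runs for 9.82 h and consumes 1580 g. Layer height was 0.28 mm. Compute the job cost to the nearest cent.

$935.14

Time charge = 41.1 × 9.82 = $403.602.
Material charge: 313 × 1580/1000 → $494.54.
Total = 403.602 + 494.54 + 37 = 935.142 ≈ $935.14.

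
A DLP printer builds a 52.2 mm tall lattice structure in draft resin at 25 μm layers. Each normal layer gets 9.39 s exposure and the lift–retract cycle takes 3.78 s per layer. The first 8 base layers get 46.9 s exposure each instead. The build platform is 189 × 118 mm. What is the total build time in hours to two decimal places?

Layer count = ceil(52.2 / 0.025) = 2088.
Base layers = 8 × (46.9 + 3.78) = 405.44 s.
Regular layers = 2080 × (9.39 + 3.78), so 27393.6 s.
Sum: 405.44 + 27393.6 = 27799.04 s → 7.72 hours.

7.72 hours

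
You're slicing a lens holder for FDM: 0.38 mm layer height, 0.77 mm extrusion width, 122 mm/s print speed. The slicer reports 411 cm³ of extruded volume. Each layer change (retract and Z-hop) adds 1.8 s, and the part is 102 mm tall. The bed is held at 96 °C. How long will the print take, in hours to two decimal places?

3.33 hours

Line area = 0.38 × 0.77, so 0.2926 mm².
Path length: 411000 mm³ / 0.2926 mm² → 1404648 mm.
Extrusion time = 1404648 / 122 = 11513.5 s.
Layers = ⌈102/0.38⌉ = 269.
Non-print overhead = 269 × 1.8, so 484.2 s.
Total = 11513.5 + 484.2 = 11997.7 s = 3.33 hours.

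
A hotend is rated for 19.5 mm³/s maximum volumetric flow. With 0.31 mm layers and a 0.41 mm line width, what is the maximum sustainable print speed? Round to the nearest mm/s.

A = 0.31 × 0.41, so 0.1271 mm².
Max speed = 19.5 / 0.1271 = 153.42 ≈ 153 mm/s.

153 mm/s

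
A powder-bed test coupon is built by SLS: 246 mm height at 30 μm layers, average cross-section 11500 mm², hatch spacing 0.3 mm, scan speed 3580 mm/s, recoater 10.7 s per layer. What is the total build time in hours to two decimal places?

48.76 hours

Layers = ⌈246/0.03⌉ = 8200.
Scan path per layer = 11500 / 0.3 = 38333.3 mm.
Per-layer scan time = 38333.3 / 3580, so 10.7076 s.
Per-layer time = 10.7076 + 10.7, so 21.4076 s.
8200 layers × 21.4076 s/layer = 175542.32 s, i.e. 48.76 hours.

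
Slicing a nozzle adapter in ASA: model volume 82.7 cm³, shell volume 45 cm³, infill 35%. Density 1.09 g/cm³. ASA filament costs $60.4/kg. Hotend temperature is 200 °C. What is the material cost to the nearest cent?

Infill region: 82.7 − 45 → 37.7 cm³.
Infill volume = 0.35 × 37.7 = 13.195 cm³.
Total extruded = 45 + 13.195 = 58.195 cm³.
Mass = 58.195 × 1.09 = 63.43255 g.
Cost = 63.43255 g / 1000 × $60.4/kg = $3.83.

$3.83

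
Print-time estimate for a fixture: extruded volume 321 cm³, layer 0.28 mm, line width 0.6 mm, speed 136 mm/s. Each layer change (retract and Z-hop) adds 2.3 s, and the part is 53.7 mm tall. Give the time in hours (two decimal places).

Line area = 0.28 × 0.6 = 0.168 mm².
Toolpath length = 321 cm³ / 0.168 mm² = 321000 / 0.168 = 1910714.3 mm.
Print-move time = 1910714.3 / 136, so 14049.4 s.
Layer count = ceil(53.7 / 0.28) = 192.
Non-print overhead: 192 × 2.3 → 441.6 s.
Altogether 14049.4 + 441.6 = 14491 s, i.e. 4.03 hours.

4.03 hours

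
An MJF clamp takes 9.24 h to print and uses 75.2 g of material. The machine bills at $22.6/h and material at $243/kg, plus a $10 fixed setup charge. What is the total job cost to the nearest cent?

Machine cost: 22.6 × 9.24 → $208.824.
Material charge = 243 × 75.2/1000, so $18.2736.
Adding setup: 208.824 + 18.2736 + 10 → 237.0976 ≈ $237.10.

$237.10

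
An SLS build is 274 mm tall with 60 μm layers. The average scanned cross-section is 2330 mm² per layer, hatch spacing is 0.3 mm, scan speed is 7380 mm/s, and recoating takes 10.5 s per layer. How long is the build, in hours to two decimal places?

Layers = ⌈274/0.06⌉ = 4567.
Scan path per layer: 2330 / 0.3 → 7766.7 mm.
Laser time per layer: 7766.7 / 7380 → 1.0524 s.
Time per layer = 1.0524 + 10.5 = 11.5524 s.
Build time = 4567 × 11.5524 = 52759.8108 s = 14.66 hours.

14.66 hours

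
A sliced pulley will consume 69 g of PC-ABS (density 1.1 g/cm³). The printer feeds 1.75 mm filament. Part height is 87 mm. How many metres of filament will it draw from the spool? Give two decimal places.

Volume = 69 g / 1.1 g·cm⁻³ = 62.7273 cm³ = 62727.3 mm³.
A = π r² = π × 0.875² = 2.4053 mm².
L = V/A = 62727.3/2.4053 = 26078.78 mm → 26.08 m.

26.08 m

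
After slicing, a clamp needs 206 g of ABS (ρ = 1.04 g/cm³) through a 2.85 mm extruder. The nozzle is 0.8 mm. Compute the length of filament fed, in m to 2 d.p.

Extruded volume: 206/1.04 = 198.0769 cm³ (198076.9 mm³).
Cross-section of 2.85 mm filament: π·(2.85/2)² = 6.3794 mm².
L = V/A = 198076.9/6.3794 = 31049.46 mm → 31.05 m.

31.05 m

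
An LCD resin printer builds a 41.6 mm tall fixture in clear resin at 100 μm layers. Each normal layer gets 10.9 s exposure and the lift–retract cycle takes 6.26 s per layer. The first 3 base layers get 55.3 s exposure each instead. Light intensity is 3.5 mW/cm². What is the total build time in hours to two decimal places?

Layer count = ceil(41.6 / 0.1) = 416.
Burn-in layers: 3 × (55.3 + 6.26) → 184.68 s.
Remaining layers = 413 × (10.9 + 6.26), so 7087.08 s.
Total = 184.68 + 7087.08 = 7271.76 s = 2.02 hours.

2.02 hours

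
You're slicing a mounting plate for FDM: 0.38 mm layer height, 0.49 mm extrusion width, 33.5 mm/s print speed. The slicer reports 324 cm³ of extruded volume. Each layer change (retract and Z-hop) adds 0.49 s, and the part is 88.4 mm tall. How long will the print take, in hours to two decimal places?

14.46 hours

Line area = 0.38 × 0.49 = 0.1862 mm².
Toolpath length = 324 cm³ / 0.1862 mm² = 324000 / 0.1862 = 1740064.4 mm.
Extrusion time = 1740064.4 / 33.5 = 51942.2 s.
Layers = ⌈88.4/0.38⌉ = 233.
Layer-change overhead = 233 × 0.49, so 114.17 s.
Total = 51942.2 + 114.17 = 52056.37 s = 14.46 hours.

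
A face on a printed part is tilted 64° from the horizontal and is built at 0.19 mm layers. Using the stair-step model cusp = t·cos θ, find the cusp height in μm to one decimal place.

83.3 μm

h_c = t·cos θ = 0.19 × 0.4384 = 0.083296 mm (83.3 μm).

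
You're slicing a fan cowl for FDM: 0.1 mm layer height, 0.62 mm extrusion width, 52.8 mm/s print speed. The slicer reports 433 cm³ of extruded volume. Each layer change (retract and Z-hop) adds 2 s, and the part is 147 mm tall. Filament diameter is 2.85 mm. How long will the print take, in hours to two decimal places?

Line area = 0.1 × 0.62 = 0.062 mm².
Toolpath length = 433 cm³ / 0.062 mm² = 433000 / 0.062 = 6983871 mm.
Extrusion time: 6983871 / 52.8 → 132270.3 s.
Number of layers: 147 / 0.1 → 1470 (rounded up).
Layer-change overhead = 1470 × 2 = 2940 s.
Altogether 132270.3 + 2940 = 135210.3 s, i.e. 37.56 hours.

37.56 hours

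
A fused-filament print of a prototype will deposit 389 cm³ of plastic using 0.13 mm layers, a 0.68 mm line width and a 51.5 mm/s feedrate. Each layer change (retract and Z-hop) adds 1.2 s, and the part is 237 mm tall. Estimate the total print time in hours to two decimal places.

Line area: 0.13 × 0.68 → 0.0884 mm².
Path length: 389000 mm³ / 0.0884 mm² → 4400452.5 mm.
Extrusion time = 4400452.5 / 51.5, so 85445.7 s.
Number of layers: 237 / 0.13 → 1824 (rounded up).
Z-hop total = 1824 × 1.2, so 2188.8 s.
Total = 85445.7 + 2188.8 = 87634.5 s = 24.34 hours.

24.34 hours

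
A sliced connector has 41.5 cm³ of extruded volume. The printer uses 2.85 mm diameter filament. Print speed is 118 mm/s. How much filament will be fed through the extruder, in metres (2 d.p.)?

6.51 m

Cross-section of 2.85 mm filament: π·(2.85/2)² = 6.3794 mm².
Length = 41.5 cm³ / 6.3794 mm² = 41500 / 6.3794 = 6505.31 mm = 6.51 m.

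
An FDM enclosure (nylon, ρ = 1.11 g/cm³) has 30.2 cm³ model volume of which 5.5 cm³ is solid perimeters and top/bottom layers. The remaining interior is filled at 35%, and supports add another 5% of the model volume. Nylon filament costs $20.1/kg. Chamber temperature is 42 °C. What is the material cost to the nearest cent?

Infill region = 30.2 − 5.5 = 24.7 cm³.
Infill volume = 0.35 × 24.7, so 8.645 cm³.
Support = 0.05 × 30.2, so 1.51 cm³.
Total printed volume: 5.5 + 8.645 + 1.51 → 15.655 cm³.
Mass: 15.655 × 1.11 → 17.37705 g.
At $20.1/kg: 17.37705/1000 × 20.1 = $0.35.

$0.35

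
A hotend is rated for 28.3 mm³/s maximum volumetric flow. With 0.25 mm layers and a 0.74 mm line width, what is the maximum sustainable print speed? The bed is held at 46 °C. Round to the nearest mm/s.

Bead cross-section: 0.25 × 0.74 → 0.185 mm².
v_max = Q/A = 28.3/0.185 = 152.97 mm/s → 153 mm/s.

153 mm/s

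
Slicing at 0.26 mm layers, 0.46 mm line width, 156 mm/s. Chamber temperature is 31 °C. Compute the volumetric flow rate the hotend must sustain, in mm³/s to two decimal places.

Extrusion cross-section: 0.26 × 0.46 → 0.1196 mm².
Volumetric flow = 156 × 0.1196 = 18.66 mm³/s.

18.66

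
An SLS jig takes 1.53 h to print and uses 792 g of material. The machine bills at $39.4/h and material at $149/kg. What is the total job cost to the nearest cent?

$178.29

Machine-time cost = 39.4 × 1.53, so $60.282.
Material cost = 149 × 792/1000 = $118.008.
Total = 60.282 + 118.008 = $178.29.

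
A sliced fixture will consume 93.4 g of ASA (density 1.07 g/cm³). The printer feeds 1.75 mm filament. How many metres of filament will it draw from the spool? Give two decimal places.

36.29 m

Extruded volume: 93.4/1.07 = 87.2897 cm³ (87289.7 mm³).
Cross-section of 1.75 mm filament: π·(1.75/2)² = 2.4053 mm².
Length = 87289.7 / 2.4053 = 36290.57 mm = 36.29 m.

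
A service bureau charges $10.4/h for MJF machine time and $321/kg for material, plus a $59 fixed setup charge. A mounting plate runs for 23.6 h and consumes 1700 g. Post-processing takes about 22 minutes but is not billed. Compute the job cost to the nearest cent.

Machine cost: 10.4 × 23.6 → $245.44.
Material charge = 321 × 1700/1000, so $545.70.
Total = 245.44 + 545.70 + 59 = $850.14.

$850.14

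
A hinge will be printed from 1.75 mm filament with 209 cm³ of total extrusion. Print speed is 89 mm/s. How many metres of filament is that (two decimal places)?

A = π r² = π × 0.875² = 2.4053 mm².
Length = 209 cm³ / 2.4053 mm² = 209000 / 2.4053 = 86891.45 mm = 86.89 m.

86.89 m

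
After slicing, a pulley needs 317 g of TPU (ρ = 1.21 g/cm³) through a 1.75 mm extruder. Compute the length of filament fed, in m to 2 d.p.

Volume = 317 g / 1.21 g·cm⁻³ = 261.9835 cm³ = 261983.5 mm³.
Filament cross-section = π × (1.75/2)² = 2.4053 mm².
Length = 261983.5 / 2.4053 = 108919.26 mm = 108.92 m.

108.92 m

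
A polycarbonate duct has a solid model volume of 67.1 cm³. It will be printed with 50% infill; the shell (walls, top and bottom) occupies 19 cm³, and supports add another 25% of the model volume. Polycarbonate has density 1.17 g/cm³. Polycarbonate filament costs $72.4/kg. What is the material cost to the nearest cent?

Volume inside the shell = 67.1 − 19 = 48.1 cm³.
Infill volume = 0.50 × 48.1, so 24.05 cm³.
Support = 0.25 × 67.1, so 16.775 cm³.
Total extruded: 19 + 24.05 + 16.775 → 59.825 cm³.
Mass: 59.825 × 1.17 → 69.99525 g.
At $72.4/kg: 69.99525/1000 × 72.4 = $5.07.

$5.07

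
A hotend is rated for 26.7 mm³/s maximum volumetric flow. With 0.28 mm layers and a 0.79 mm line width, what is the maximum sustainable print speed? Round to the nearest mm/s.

121 mm/s

Extrusion cross-section = 0.28 × 0.79, so 0.2212 mm².
v_max = Q/A = 26.7/0.2212 = 120.71 mm/s → 121 mm/s.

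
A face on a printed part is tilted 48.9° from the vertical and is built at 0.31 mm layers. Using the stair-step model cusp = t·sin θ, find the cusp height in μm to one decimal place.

h_c = t·sin θ = 0.31 × 0.7536 = 0.233616 mm (233.6 μm).

233.6 μm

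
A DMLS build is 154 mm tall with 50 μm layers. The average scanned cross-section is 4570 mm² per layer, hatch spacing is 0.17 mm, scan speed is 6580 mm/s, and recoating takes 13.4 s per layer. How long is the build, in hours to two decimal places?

Number of layers: 154 / 0.05 → 3080 (rounded up).
Hatch length per layer: 4570 / 0.17 → 26882.4 mm.
Per-layer scan time = 26882.4 / 6580 = 4.0855 s.
Layer cycle = 4.0855 + 13.4, so 17.4855 s.
3080 layers × 17.4855 s/layer = 53855.34 s, i.e. 14.96 hours.

14.96 hours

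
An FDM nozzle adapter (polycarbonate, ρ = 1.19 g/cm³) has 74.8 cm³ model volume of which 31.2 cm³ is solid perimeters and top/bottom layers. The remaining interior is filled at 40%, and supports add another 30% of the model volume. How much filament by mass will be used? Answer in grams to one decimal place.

84.6 g

Infill region: 74.8 − 31.2 → 43.6 cm³.
Deposited infill = 0.40 × 43.6 = 17.44 cm³.
Support = 0.30 × 74.8 = 22.44 cm³.
Deposited volume: 31.2 + 17.44 + 22.44 → 71.08 cm³.
Mass: 71.08 × 1.19 → 84.5852 g.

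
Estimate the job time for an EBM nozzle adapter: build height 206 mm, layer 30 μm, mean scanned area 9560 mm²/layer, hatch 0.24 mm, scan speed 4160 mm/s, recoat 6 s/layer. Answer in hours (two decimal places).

29.71 hours

Layers = ⌈206/0.03⌉ = 6867.
Hatch length per layer: 9560 / 0.24 → 39833.3 mm.
Scan time per layer: 39833.3 / 4160 → 9.5753 s.
Layer cycle = 9.5753 + 6 = 15.5753 s.
Build time = 6867 × 15.5753 = 106955.5851 s = 29.71 hours.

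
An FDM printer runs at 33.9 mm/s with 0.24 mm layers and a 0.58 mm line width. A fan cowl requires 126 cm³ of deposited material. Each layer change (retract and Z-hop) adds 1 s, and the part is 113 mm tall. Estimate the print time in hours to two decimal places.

7.55 hours

Bead cross-section = 0.24 × 0.58, so 0.1392 mm².
Path length: 126000 mm³ / 0.1392 mm² → 905172.4 mm.
Time extruding = 905172.4 / 33.9 = 26701.3 s.
Layer count = ceil(113 / 0.24) = 471.
Layer-change overhead: 471 × 1 → 471 s.
Total = 26701.3 + 471 = 27172.3 s = 7.55 hours.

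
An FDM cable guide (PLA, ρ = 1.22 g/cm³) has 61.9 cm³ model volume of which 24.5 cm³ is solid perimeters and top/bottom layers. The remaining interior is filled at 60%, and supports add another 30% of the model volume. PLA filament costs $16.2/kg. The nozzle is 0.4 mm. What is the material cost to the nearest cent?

$1.29

Infill region: 61.9 − 24.5 → 37.4 cm³.
Infill volume = 0.60 × 37.4, so 22.44 cm³.
Support: 0.30 × 61.9 → 18.57 cm³.
Total extruded = 24.5 + 22.44 + 18.57 = 65.51 cm³.
Mass = 65.51 × 1.22 = 79.9222 g.
Cost = 79.9222 g / 1000 × $16.2/kg = $1.29.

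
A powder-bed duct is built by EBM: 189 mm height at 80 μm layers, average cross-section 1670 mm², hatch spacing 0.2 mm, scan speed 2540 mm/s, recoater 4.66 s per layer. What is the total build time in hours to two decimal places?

Number of layers: 189 / 0.08 → 2363 (rounded up).
Per-layer scan distance = 1670 / 0.2, so 8350 mm.
Beam time per layer: 8350 / 2540 → 3.2874 s.
Time per layer = 3.2874 + 4.66 = 7.9474 s.
2363 layers × 7.9474 s/layer = 18779.7062 s, i.e. 5.22 hours.

5.22 hours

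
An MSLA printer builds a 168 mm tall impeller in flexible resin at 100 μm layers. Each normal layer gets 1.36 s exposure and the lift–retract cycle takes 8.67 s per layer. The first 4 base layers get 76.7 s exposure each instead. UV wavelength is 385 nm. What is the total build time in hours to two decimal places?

4.76 hours

Number of layers: 168 / 0.1 → 1680 (rounded up).
Burn-in layers: 4 × (76.7 + 8.67) → 341.48 s.
Regular layers = 1676 × (1.36 + 8.67) = 16810.28 s.
Sum: 341.48 + 16810.28 = 17151.76 s → 4.76 hours.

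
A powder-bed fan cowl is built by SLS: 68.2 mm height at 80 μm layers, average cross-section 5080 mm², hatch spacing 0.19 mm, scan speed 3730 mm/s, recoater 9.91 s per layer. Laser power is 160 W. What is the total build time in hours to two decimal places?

Number of layers: 68.2 / 0.08 → 853 (rounded up).
Scan path per layer = 5080 / 0.19 = 26736.8 mm.
Scan time per layer: 26736.8 / 3730 → 7.168 s.
Time per layer = 7.168 + 9.91, so 17.078 s.
853 layers × 17.078 s/layer = 14567.534 s, i.e. 4.05 hours.

4.05 hours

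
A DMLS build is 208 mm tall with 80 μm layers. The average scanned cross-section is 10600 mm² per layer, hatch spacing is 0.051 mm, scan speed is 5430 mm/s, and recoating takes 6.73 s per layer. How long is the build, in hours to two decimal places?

Layers = ⌈208/0.08⌉ = 2600.
Scan path per layer = 10600 / 0.051 = 207843.1 mm.
Laser time per layer: 207843.1 / 5430 → 38.2768 s.
Layer cycle: 38.2768 + 6.73 → 45.0068 s.
Build time = 2600 × 45.0068 = 117017.68 s = 32.50 hours.

32.50 hours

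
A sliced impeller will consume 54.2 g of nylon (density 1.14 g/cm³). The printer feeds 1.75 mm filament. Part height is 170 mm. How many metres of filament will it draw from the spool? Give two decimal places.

Volume = 54.2 g / 1.14 g·cm⁻³ = 47.5439 cm³ = 47543.9 mm³.
Cross-section of 1.75 mm filament: π·(1.75/2)² = 2.4053 mm².
L = V/A = 47543.9/2.4053 = 19766.31 mm → 19.77 m.

19.77 m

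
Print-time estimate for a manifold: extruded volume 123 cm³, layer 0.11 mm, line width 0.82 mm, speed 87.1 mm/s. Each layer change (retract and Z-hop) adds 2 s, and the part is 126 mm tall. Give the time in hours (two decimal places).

4.99 hours

Line area: 0.11 × 0.82 → 0.0902 mm².
Path length: 123000 mm³ / 0.0902 mm² → 1363636.4 mm.
Extrusion time = 1363636.4 / 87.1, so 15656 s.
Layers = ⌈126/0.11⌉ = 1146.
Layer-change overhead = 1146 × 2 = 2292 s.
Total = 15656 + 2292 = 17948 s = 4.99 hours.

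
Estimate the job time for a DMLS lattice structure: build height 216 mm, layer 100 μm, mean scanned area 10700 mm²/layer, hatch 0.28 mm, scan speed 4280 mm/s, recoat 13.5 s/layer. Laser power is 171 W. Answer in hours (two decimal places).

13.46 hours

Layer count = ceil(216 / 0.1) = 2160.
Hatch length per layer = 10700 / 0.28 = 38214.3 mm.
Scan time per layer = 38214.3 / 4280, so 8.9286 s.
Time per layer = 8.9286 + 13.5 = 22.4286 s.
Total: 2160 × 22.4286 s = 48445.776 s → 13.46 hours.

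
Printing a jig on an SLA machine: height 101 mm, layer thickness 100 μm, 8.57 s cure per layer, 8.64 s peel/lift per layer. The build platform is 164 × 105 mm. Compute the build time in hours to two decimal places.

Layer count = ceil(101 / 0.1) = 1010.
Cycle time: 8.57 + 8.64 → 17.21 s.
Total = 1010 × 17.21 = 17382.1 s = 4.83 hours.

4.83 hours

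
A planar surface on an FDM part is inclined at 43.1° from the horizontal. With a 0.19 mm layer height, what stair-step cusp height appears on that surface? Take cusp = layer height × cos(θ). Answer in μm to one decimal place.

138.7 μm

Cusp = layer height × cos(43.1°) = 0.19 × 0.7302 = 0.138738 mm = 138.7 μm.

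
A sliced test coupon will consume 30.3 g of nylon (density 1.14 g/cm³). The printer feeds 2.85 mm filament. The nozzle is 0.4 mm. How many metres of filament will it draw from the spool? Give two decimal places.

Extruded volume: 30.3/1.14 = 26.5789 cm³ (26578.9 mm³).
A = π r² = π × 1.425² = 6.3794 mm².
Length = 26578.9 / 6.3794 = 4166.36 mm = 4.17 m.

4.17 m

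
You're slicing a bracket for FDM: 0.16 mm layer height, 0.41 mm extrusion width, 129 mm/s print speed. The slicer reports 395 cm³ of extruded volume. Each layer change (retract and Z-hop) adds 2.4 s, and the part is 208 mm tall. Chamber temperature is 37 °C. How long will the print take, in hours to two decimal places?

13.83 hours

Extrusion cross-section = 0.16 × 0.41 = 0.0656 mm².
Path length: 395000 mm³ / 0.0656 mm² → 6021341.5 mm.
Time extruding = 6021341.5 / 129 = 46677.1 s.
Layers = ⌈208/0.16⌉ = 1300.
Z-hop total = 1300 × 2.4, so 3120 s.
Total = 46677.1 + 3120 = 49797.1 s = 13.83 hours.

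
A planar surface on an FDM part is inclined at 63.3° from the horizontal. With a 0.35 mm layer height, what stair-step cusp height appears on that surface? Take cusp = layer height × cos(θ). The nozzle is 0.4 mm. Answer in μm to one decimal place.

Cusp = layer height × cos(63.3°) = 0.35 × 0.4493 = 0.157255 mm = 157.3 μm.

157.3 μm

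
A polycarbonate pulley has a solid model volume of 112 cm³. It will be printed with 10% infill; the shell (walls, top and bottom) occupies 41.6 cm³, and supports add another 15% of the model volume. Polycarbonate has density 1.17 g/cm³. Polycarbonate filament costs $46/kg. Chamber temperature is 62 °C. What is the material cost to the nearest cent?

Volume inside the shell: 112 − 41.6 → 70.4 cm³.
Infill volume: 0.10 × 70.4 → 7.04 cm³.
Support: 0.15 × 112 → 16.8 cm³.
Deposited volume: 41.6 + 7.04 + 16.8 → 65.44 cm³.
Mass = 65.44 × 1.17 = 76.5648 g.
Cost = 76.5648 g / 1000 × $46/kg = $3.52.

$3.52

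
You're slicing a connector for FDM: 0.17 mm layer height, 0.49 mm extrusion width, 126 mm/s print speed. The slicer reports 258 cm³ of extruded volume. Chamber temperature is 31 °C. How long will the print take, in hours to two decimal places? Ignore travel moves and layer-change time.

6.83 hours

Line area = 0.17 × 0.49, so 0.0833 mm².
Path length: 258000 mm³ / 0.0833 mm² → 3097238.9 mm.
Print-move time: 3097238.9 / 126 → 24581.3 s.
That's 24581.3 s → 6.83 hours.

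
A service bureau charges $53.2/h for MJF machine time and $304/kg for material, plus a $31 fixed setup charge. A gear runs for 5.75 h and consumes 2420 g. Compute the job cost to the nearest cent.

Machine cost: 53.2 × 5.75 → $305.90.
Material cost = 304 × 2420/1000 = $735.68.
Total = 305.90 + 735.68 + 31 = $1072.58.

$1072.58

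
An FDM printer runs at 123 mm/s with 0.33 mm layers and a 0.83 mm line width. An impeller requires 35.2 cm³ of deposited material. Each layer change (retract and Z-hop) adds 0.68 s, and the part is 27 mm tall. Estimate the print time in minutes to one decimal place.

18.3 minutes

Extrusion cross-section = 0.33 × 0.83 = 0.2739 mm².
Total extruded path = 35200/0.2739 = 128514.1 mm.
Time extruding: 128514.1 / 123 → 1044.8 s.
Number of layers: 27 / 0.33 → 82 (rounded up).
Layer-change overhead: 82 × 0.68 → 55.76 s.
Altogether 1044.8 + 55.76 = 1100.56 s, i.e. 18.3 minutes.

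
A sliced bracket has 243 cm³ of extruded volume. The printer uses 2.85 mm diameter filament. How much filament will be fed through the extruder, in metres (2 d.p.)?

Filament cross-section = π × (2.85/2)² = 6.3794 mm².
L = 243000 mm³ / 6.3794 mm² = 38091.36 mm, i.e. 38.09 m.

38.09 m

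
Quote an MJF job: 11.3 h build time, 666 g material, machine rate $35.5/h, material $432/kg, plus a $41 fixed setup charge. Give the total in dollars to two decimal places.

$729.86

Time charge = 35.5 × 11.3 = $401.15.
Material charge = 432 × 666/1000 = $287.712.
Adding setup: 401.15 + 287.712 + 41 → 729.862 ≈ $729.86.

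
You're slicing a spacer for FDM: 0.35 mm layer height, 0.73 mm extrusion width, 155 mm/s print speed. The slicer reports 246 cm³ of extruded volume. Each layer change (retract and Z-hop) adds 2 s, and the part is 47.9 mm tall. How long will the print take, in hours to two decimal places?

Line area: 0.35 × 0.73 → 0.2555 mm².
Total extruded path = 246000/0.2555 = 962818 mm.
Print-move time = 962818 / 155, so 6211.7 s.
Layers = ⌈47.9/0.35⌉ = 137.
Z-hop total = 137 × 2 = 274 s.
Total = 6211.7 + 274 = 6485.7 s = 1.80 hours.

1.80 hours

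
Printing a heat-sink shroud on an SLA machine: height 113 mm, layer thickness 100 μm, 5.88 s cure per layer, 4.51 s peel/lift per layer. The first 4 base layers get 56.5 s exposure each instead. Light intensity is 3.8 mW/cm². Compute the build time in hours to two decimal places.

Number of layers: 113 / 0.1 → 1130 (rounded up).
Burn-in layers: 4 × (56.5 + 4.51) → 244.04 s.
Regular layers = 1126 × (5.88 + 4.51) = 11699.14 s.
Total = 244.04 + 11699.14 = 11943.18 s = 3.32 hours.

3.32 hours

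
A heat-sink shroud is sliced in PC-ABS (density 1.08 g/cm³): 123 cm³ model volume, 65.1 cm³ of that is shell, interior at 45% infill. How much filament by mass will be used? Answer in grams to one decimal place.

98.4 g

Volume inside the shell = 123 − 65.1, so 57.9 cm³.
Infill volume = 0.45 × 57.9 = 26.055 cm³.
Total printed volume: 65.1 + 26.055 → 91.155 cm³.
Mass = 91.155 × 1.08 = 98.4474 g.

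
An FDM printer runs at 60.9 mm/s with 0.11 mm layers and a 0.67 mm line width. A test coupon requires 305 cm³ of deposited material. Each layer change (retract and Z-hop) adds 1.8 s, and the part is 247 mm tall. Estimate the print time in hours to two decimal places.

20.00 hours

Bead cross-section: 0.11 × 0.67 → 0.0737 mm².
Toolpath length = 305 cm³ / 0.0737 mm² = 305000 / 0.0737 = 4138398.9 mm.
Time extruding: 4138398.9 / 60.9 → 67954 s.
Layer count = ceil(247 / 0.11) = 2246.
Non-print overhead = 2246 × 1.8, so 4042.8 s.
Total = 67954 + 4042.8 = 71996.8 s = 20.00 hours.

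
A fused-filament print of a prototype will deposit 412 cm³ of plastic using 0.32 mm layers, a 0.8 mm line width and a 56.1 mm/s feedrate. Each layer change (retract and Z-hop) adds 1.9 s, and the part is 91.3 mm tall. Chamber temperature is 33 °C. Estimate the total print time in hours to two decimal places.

8.12 hours

Extrusion cross-section = 0.32 × 0.8, so 0.256 mm².
Path length: 412000 mm³ / 0.256 mm² → 1609375 mm.
Print-move time: 1609375 / 56.1 → 28687.6 s.
Layers = ⌈91.3/0.32⌉ = 286.
Z-hop total = 286 × 1.9 = 543.4 s.
Total = 28687.6 + 543.4 = 29231 s = 8.12 hours.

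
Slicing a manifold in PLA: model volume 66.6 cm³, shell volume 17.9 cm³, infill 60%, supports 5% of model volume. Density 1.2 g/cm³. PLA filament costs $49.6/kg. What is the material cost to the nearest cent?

Volume inside the shell = 66.6 − 17.9, so 48.7 cm³.
Infill deposited = 0.60 × 48.7, so 29.22 cm³.
Support = 0.05 × 66.6, so 3.33 cm³.
Total extruded: 17.9 + 29.22 + 3.33 → 50.45 cm³.
Mass: 50.45 × 1.2 → 60.54 g.
Cost = 60.54 g / 1000 × $49.6/kg = $3.00.

$3.00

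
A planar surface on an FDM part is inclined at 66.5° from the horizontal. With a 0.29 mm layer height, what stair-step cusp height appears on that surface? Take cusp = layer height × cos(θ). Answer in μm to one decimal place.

115.6 μm

h_c = t·cos θ = 0.29 × 0.3987 = 0.115623 mm (115.6 μm).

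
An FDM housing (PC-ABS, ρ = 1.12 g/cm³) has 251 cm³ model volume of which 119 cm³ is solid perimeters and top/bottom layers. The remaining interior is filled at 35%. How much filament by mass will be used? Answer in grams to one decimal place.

185.0 g

Infill region = 251 − 119 = 132 cm³.
Infill volume = 0.35 × 132, so 46.2 cm³.
Total printed volume = 119 + 46.2 = 165.2 cm³.
Mass = 165.2 × 1.12, so 185.024 g.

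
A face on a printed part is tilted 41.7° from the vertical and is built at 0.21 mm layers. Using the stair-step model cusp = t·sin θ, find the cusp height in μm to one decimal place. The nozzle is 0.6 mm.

Cusp = layer height × sin(41.7°) = 0.21 × 0.6652 = 0.139692 mm = 139.7 μm.

139.7 μm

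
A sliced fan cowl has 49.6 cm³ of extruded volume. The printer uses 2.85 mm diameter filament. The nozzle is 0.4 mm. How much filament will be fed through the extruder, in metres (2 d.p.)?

A = π r² = π × 1.425² = 6.3794 mm².
Length = 49.6 cm³ / 6.3794 mm² = 49600 / 6.3794 = 7775.03 mm = 7.78 m.

7.78 m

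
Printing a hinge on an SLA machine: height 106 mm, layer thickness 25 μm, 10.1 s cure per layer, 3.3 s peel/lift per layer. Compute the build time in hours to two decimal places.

Layers = ⌈106/0.025⌉ = 4240.
Per-layer time = 10.1 + 3.3 = 13.4 s.
Build time: 4240 × 13.4 s = 56816 s, i.e. 15.78 hours.

15.78 hours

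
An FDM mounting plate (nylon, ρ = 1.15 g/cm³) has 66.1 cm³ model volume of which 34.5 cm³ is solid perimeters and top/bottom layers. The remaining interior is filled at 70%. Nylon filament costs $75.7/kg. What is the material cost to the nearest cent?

$4.93

Volume inside the shell = 66.1 − 34.5 = 31.6 cm³.
Infill volume = 0.70 × 31.6 = 22.12 cm³.
Total extruded = 34.5 + 22.12 = 56.62 cm³.
Mass = 56.62 × 1.15 = 65.113 g.
Cost = 65.113 g / 1000 × $75.7/kg = $4.93.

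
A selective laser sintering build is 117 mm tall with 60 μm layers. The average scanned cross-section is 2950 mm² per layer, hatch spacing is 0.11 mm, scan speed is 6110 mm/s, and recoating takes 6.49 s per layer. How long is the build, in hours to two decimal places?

5.89 hours

Layer count = ceil(117 / 0.06) = 1950.
Per-layer scan distance = 2950 / 0.11 = 26818.2 mm.
Scan time per layer = 26818.2 / 6110 = 4.3892 s.
Per-layer time = 4.3892 + 6.49 = 10.8792 s.
Build time = 1950 × 10.8792 = 21214.44 s = 5.89 hours.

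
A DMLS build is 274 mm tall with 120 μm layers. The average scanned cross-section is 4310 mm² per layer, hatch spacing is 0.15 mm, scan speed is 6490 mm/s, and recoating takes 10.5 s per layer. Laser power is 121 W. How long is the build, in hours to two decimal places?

Layer count = ceil(274 / 0.12) = 2284.
Hatch length per layer = 4310 / 0.15 = 28733.3 mm.
Per-layer scan time: 28733.3 / 6490 → 4.4273 s.
Layer cycle = 4.4273 + 10.5 = 14.9273 s.
Build time = 2284 × 14.9273 = 34093.9532 s = 9.47 hours.

9.47 hours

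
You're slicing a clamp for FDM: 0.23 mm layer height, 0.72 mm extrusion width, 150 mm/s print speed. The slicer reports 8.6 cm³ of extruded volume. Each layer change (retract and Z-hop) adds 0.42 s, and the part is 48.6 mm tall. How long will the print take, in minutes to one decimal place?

7.3 minutes

Bead cross-section = 0.23 × 0.72, so 0.1656 mm².
Toolpath length = 8.6 cm³ / 0.1656 mm² = 8600 / 0.1656 = 51932.4 mm.
Print-move time: 51932.4 / 150 → 346.2 s.
Layer count = ceil(48.6 / 0.23) = 212.
Non-print overhead = 212 × 0.42 = 89.04 s.
Altogether 346.2 + 89.04 = 435.24 s, i.e. 7.3 minutes.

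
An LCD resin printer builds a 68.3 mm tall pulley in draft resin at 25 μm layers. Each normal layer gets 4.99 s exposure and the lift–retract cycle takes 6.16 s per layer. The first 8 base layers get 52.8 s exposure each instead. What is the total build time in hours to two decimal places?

8.57 hours

Number of layers: 68.3 / 0.025 → 2732 (rounded up).
Base layers = 8 × (52.8 + 6.16), so 471.68 s.
Regular layers = 2724 × (4.99 + 6.16) = 30372.6 s.
Total = 471.68 + 30372.6 = 30844.28 s = 8.57 hours.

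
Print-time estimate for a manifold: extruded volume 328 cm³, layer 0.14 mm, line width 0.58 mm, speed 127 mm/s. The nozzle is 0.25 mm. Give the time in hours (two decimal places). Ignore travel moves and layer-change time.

8.84 hours

Extrusion cross-section = 0.14 × 0.58 = 0.0812 mm².
Path length: 328000 mm³ / 0.0812 mm² → 4039408.9 mm.
Extrusion time = 4039408.9 / 127, so 31806.4 s.
31806.4 s = 8.84 hours.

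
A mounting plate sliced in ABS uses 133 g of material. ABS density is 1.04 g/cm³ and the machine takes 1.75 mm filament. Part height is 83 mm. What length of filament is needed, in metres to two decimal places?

Extruded volume: 133/1.04 = 127.8846 cm³ (127884.6 mm³).
Filament cross-section = π × (1.75/2)² = 2.4053 mm².
Length = 127884.6 / 2.4053 = 53167.84 mm = 53.17 m.

53.17 m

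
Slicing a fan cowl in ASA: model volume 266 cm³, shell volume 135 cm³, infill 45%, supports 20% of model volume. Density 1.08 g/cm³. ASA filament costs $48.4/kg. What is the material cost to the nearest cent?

Interior volume = 266 − 135, so 131 cm³.
Infill volume = 0.45 × 131, so 58.95 cm³.
Support: 0.20 × 266 → 53.2 cm³.
Total extruded: 135 + 58.95 + 53.2 → 247.15 cm³.
Mass = 247.15 × 1.08, so 266.922 g.
Cost = 266.922 g / 1000 × $48.4/kg = $12.92.

$12.92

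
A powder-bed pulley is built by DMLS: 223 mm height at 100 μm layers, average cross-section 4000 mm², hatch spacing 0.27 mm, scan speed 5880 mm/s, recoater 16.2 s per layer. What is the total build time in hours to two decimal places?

Layer count = ceil(223 / 0.1) = 2230.
Per-layer scan distance: 4000 / 0.27 → 14814.8 mm.
Scan time per layer = 14814.8 / 5880 = 2.5195 s.
Layer cycle = 2.5195 + 16.2 = 18.7195 s.
2230 layers × 18.7195 s/layer = 41744.485 s, i.e. 11.60 hours.

11.60 hours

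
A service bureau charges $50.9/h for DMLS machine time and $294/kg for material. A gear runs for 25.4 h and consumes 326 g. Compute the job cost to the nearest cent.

$1388.70

Time charge = 50.9 × 25.4, so $1292.86.
Material charge = 294 × 326/1000, so $95.844.
Job cost: 1292.86 + 95.844 = 1388.704 ≈ $1388.70.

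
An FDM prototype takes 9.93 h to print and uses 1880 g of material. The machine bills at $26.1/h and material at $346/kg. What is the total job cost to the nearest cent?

$909.65

Machine-time cost = 26.1 × 9.93, so $259.173.
Material cost = 346 × 1880/1000, so $650.48.
Job cost: 259.173 + 650.48 = 909.653 ≈ $909.65.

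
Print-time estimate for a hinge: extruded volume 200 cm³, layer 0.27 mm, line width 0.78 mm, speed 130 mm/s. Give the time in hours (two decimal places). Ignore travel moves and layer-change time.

2.03 hours

Line area = 0.27 × 0.78, so 0.2106 mm².
Total extruded path = 200000/0.2106 = 949667.6 mm.
Extrusion time: 949667.6 / 130 → 7305.1 s.
Converting: 7305.1 s = 2.03 hours.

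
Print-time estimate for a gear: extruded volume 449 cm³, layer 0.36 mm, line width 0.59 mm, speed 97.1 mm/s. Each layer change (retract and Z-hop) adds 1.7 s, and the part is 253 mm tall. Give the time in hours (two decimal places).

6.38 hours

Bead cross-section = 0.36 × 0.59, so 0.2124 mm².
Toolpath length = 449 cm³ / 0.2124 mm² = 449000 / 0.2124 = 2113936 mm.
Print-move time: 2113936 / 97.1 → 21770.7 s.
Number of layers: 253 / 0.36 → 703 (rounded up).
Layer-change overhead = 703 × 1.7, so 1195.1 s.
Altogether 21770.7 + 1195.1 = 22965.8 s, i.e. 6.38 hours.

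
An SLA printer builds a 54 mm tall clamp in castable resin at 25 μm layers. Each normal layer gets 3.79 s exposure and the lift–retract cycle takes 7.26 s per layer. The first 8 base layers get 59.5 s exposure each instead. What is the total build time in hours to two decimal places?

Number of layers: 54 / 0.025 → 2160 (rounded up).
Burn-in layers = 8 × (59.5 + 7.26) = 534.08 s.
Regular layers: 2152 × (3.79 + 7.26) → 23779.6 s.
Total = 534.08 + 23779.6 = 24313.68 s = 6.75 hours.

6.75 hours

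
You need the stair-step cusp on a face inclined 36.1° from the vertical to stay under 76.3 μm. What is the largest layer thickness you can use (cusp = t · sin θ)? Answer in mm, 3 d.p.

0.129 mm

Layer height = cusp / sin(36.1°) = 0.0763 / 0.5892 = 0.129 mm.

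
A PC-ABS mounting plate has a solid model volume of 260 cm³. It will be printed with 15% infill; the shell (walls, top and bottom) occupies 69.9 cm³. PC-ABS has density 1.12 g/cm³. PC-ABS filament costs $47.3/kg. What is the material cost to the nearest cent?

Volume inside the shell = 260 − 69.9, so 190.1 cm³.
Infill deposited = 0.15 × 190.1 = 28.515 cm³.
Total printed volume: 69.9 + 28.515 → 98.415 cm³.
Mass = 98.415 × 1.12 = 110.2248 g.
At $47.3/kg: 110.2248/1000 × 47.3 = $5.21.

$5.21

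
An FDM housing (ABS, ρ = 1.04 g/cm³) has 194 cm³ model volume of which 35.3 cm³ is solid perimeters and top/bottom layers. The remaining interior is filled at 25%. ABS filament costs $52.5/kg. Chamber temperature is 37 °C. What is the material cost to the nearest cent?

$4.09

Interior volume: 194 − 35.3 → 158.7 cm³.
Infill deposited: 0.25 × 158.7 → 39.675 cm³.
Total printed volume = 35.3 + 39.675, so 74.975 cm³.
Mass: 74.975 × 1.04 → 77.974 g.
Cost = 77.974 g / 1000 × $52.5/kg = $4.09.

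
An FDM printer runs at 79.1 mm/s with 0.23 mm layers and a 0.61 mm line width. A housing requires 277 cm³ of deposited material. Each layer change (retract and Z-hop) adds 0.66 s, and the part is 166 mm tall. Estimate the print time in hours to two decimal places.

7.07 hours

Extrusion cross-section = 0.23 × 0.61, so 0.1403 mm².
Path length: 277000 mm³ / 0.1403 mm² → 1974340.7 mm.
Time extruding: 1974340.7 / 79.1 → 24960.1 s.
Layers = ⌈166/0.23⌉ = 722.
Z-hop total: 722 × 0.66 → 476.52 s.
Altogether 24960.1 + 476.52 = 25436.62 s, i.e. 7.07 hours.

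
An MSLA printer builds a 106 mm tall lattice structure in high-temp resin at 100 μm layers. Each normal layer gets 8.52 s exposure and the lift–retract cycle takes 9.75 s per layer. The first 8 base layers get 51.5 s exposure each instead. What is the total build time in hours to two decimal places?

5.48 hours

Layers = ⌈106/0.1⌉ = 1060.
Burn-in layers = 8 × (51.5 + 9.75) = 490 s.
Remaining layers: 1052 × (8.52 + 9.75) → 19220.04 s.
Total = 490 + 19220.04 = 19710.04 s = 5.48 hours.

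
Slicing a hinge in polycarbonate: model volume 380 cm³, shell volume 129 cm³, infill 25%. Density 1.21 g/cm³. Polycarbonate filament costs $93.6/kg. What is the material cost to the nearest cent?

$21.72

Interior volume = 380 − 129 = 251 cm³.
Infill deposited: 0.25 × 251 → 62.75 cm³.
Deposited volume = 129 + 62.75, so 191.75 cm³.
Mass: 191.75 × 1.21 → 232.0175 g.
Cost = 232.0175 g / 1000 × $93.6/kg = $21.72.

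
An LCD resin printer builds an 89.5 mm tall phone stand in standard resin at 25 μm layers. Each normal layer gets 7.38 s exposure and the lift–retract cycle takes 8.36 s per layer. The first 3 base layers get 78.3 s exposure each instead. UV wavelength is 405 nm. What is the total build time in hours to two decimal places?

15.71 hours

Layers = ⌈89.5/0.025⌉ = 3580.
Burn-in layers = 3 × (78.3 + 8.36) = 259.98 s.
Remaining layers: 3577 × (7.38 + 8.36) → 56301.98 s.
Total = 259.98 + 56301.98 = 56561.96 s = 15.71 hours.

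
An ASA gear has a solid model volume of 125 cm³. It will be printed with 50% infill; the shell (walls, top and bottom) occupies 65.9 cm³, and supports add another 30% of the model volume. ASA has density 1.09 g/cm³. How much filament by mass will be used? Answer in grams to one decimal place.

144.9 g

Volume inside the shell = 125 − 65.9 = 59.1 cm³.
Infill deposited = 0.50 × 59.1 = 29.55 cm³.
Support: 0.30 × 125 → 37.5 cm³.
Total extruded = 65.9 + 29.55 + 37.5 = 132.95 cm³.
Mass: 132.95 × 1.09 → 144.9155 g.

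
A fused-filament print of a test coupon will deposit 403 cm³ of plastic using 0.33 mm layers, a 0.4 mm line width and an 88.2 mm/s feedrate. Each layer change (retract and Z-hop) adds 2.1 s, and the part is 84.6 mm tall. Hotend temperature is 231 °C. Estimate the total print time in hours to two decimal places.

9.77 hours

Extrusion cross-section = 0.33 × 0.4 = 0.132 mm².
Toolpath length = 403 cm³ / 0.132 mm² = 403000 / 0.132 = 3053030.3 mm.
Extrusion time = 3053030.3 / 88.2, so 34614.9 s.
Layer count = ceil(84.6 / 0.33) = 257.
Layer-change overhead = 257 × 2.1, so 539.7 s.
Altogether 34614.9 + 539.7 = 35154.6 s, i.e. 9.77 hours.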